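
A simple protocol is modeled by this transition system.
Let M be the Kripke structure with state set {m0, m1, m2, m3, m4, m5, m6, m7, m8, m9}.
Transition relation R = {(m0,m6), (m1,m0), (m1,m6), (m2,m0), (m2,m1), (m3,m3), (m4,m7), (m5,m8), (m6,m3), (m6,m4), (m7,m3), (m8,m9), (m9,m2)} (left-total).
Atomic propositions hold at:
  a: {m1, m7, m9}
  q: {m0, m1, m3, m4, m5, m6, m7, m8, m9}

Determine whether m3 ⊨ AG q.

Yes

AG q: greatest fixpoint, start Z0 = {m0, m1, m3, m4, m5, m6, m7, m8, m9}, keep only states in Sat with every successor in Z. Z1 = {m0, m1, m3, m4, m5, m6, m7, m8}; Z2 = {m0, m1, m3, m4, m5, m6, m7}; Z3 = {m0, m1, m3, m4, m6, m7}; fixed.
Sat(AG q) = {m0, m1, m3, m4, m6, m7}
m3 ∈ Sat(AG q) = {m0, m1, m3, m4, m6, m7}, so the formula holds at m3.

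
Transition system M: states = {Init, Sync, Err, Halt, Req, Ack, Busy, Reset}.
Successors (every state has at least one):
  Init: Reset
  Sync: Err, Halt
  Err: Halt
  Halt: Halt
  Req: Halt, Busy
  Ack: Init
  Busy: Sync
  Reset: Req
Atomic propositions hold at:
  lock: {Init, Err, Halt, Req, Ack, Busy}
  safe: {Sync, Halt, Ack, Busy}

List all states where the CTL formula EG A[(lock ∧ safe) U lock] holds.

{Err, Halt, Req}

Sat(lock ∧ safe) = {Halt, Ack, Busy}
A[(lock ∧ safe) U lock]: least fixpoint, start Z0 = Sat(lock) = {Init, Err, Halt, Req, Ack, Busy}, add states in Sat(lock ∧ safe) with every successor in Z. Already a fixed point.
Sat(A[(lock ∧ safe) U lock]) = {Init, Err, Halt, Req, Ack, Busy}
EG A[(lock ∧ safe) U lock]: greatest fixpoint, start Z0 = {Init, Err, Halt, Req, Ack, Busy}, keep only states in Sat with some successor in Z. Z1 = {Err, Halt, Req, Ack}; Z2 = {Err, Halt, Req}; fixed.
Sat(EG A[(lock ∧ safe) U lock]) = {Err, Halt, Req}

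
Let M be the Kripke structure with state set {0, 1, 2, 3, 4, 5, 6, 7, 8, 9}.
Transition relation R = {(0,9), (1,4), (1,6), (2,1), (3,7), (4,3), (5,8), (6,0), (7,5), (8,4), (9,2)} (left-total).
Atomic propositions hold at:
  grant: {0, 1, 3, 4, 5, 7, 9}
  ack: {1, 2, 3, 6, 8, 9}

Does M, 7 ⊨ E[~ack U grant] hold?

Yes

Sat(~ack) = {0, 4, 5, 7}
E[~ack U grant]: least fixpoint, start Z0 = Sat(grant) = {0, 1, 3, 4, 5, 7, 9}, add states in Sat(~ack) with some successor in Z. Already a fixed point.
Sat(E[~ack U grant]) = {0, 1, 3, 4, 5, 7, 9}
7 ∈ Sat(E[~ack U grant]) = {0, 1, 3, 4, 5, 7, 9}, so the formula holds at 7.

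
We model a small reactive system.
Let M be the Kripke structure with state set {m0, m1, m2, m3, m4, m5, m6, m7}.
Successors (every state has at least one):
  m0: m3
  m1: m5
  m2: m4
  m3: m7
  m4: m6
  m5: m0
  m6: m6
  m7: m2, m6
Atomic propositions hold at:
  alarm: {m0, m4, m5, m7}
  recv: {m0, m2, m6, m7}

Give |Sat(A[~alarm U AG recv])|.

1

Sat(~alarm) = {m1, m2, m3, m6}
AG recv: greatest fixpoint, start Z0 = {m0, m2, m6, m7}, keep only states in Sat with every successor in Z. Z1 = {m6, m7}; Z2 = {m6}; fixed.
Sat(AG recv) = {m6}
A[~alarm U AG recv]: least fixpoint, start Z0 = Sat(AG recv) = {m6}, add states in Sat(~alarm) with every successor in Z. Already a fixed point.
Sat(A[~alarm U AG recv]) = {m6}
|Sat(A[~alarm U AG recv])| = |{m6}| = 1.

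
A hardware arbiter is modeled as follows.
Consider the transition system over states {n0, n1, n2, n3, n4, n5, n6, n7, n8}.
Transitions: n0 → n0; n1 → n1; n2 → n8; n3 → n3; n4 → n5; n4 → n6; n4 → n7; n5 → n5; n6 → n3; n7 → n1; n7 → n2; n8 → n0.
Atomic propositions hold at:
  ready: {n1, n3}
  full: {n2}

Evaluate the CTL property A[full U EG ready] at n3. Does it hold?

EG ready: greatest fixpoint, start Z0 = {n1, n3}, keep only states in Sat with some successor in Z. Already a fixed point.
Sat(EG ready) = {n1, n3}
A[full U EG ready]: least fixpoint, start Z0 = Sat(EG ready) = {n1, n3}, add states in Sat(full) with every successor in Z. Already a fixed point.
Sat(A[full U EG ready]) = {n1, n3}
n3 ∈ Sat(A[full U EG ready]) = {n1, n3}, so the formula holds at n3.

Yes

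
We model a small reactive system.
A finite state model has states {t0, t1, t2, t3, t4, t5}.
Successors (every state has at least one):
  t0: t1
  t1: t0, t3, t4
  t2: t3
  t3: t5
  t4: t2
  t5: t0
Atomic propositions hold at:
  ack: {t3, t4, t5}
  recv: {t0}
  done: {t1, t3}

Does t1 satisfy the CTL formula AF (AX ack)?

Sat(AX ack) = {s : every successor in {t3, t4, t5}} = {t2, t3}
AF (AX ack): least fixpoint, start Z0 = {t2, t3}, add states with every successor in Z. Z1 = {t2, t3, t4}; fixed.
Sat(AF (AX ack)) = {t2, t3, t4}
t1 ∉ Sat(AF (AX ack)) = {t2, t3, t4}, so the formula does not hold at t1.

No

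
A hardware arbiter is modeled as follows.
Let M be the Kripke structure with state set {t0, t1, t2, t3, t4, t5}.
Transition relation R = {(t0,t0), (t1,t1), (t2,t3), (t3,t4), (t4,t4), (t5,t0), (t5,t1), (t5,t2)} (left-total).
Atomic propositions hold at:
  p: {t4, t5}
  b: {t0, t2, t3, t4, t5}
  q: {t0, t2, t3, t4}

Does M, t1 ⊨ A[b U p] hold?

No

A[b U p]: least fixpoint, start Z0 = Sat(p) = {t4, t5}, add states in Sat(b) with every successor in Z. Z1 = {t3, t4, t5}; Z2 = {t2, t3, t4, t5}; fixed.
Sat(A[b U p]) = {t2, t3, t4, t5}
t1 ∉ Sat(A[b U p]) = {t2, t3, t4, t5}, so the formula does not hold at t1.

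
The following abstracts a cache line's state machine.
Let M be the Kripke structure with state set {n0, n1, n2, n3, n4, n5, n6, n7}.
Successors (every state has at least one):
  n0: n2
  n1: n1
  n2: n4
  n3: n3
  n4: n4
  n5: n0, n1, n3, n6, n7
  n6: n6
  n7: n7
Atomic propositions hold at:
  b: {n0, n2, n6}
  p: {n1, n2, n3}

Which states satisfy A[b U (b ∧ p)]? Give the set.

Sat(b ∧ p) = {n2}
A[b U (b ∧ p)]: least fixpoint, start Z0 = Sat((b ∧ p)) = {n2}, add states in Sat(b) with every successor in Z. Z1 = {n0, n2}; fixed.
Sat(A[b U (b ∧ p)]) = {n0, n2}

{n0, n2}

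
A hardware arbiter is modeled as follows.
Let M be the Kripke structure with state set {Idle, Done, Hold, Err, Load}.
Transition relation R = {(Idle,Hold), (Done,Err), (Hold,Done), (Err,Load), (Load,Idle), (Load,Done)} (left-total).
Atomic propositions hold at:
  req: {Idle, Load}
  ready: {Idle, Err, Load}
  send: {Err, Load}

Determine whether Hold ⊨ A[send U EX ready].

No

Sat(EX ready) = {s : some successor in {Idle, Err, Load}} = {Done, Err, Load}
A[send U EX ready]: least fixpoint, start Z0 = Sat(EX ready) = {Done, Err, Load}, add states in Sat(send) with every successor in Z. Already a fixed point.
Sat(A[send U EX ready]) = {Done, Err, Load}
Hold ∉ Sat(A[send U EX ready]) = {Done, Err, Load}, so the formula does not hold at Hold.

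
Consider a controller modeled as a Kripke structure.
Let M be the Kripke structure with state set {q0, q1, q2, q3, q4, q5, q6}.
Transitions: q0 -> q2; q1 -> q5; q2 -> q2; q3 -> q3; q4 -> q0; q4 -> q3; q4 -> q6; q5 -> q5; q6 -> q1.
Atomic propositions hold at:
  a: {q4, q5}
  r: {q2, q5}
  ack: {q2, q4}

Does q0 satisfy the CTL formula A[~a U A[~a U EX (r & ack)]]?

Sat(~a) = {q0, q1, q2, q3, q6}
Sat(r & ack) = {q2}
Sat(EX (r & ack)) = {s : some successor in {q2}} = {q0, q2}
A[~a U EX (r & ack)]: least fixpoint, start Z0 = Sat(EX (r & ack)) = {q0, q2}, add states in Sat(~a) with every successor in Z. Already a fixed point.
Sat(A[~a U EX (r & ack)]) = {q0, q2}
A[~a U A[~a U EX (r & ack)]]: least fixpoint, start Z0 = Sat(A[~a U EX (r & ack)]) = {q0, q2}, add states in Sat(~a) with every successor in Z. Already a fixed point.
Sat(A[~a U A[~a U EX (r & ack)]]) = {q0, q2}
q0 ∈ Sat(A[~a U A[~a U EX (r & ack)]]) = {q0, q2}, so the formula holds at q0.

Yes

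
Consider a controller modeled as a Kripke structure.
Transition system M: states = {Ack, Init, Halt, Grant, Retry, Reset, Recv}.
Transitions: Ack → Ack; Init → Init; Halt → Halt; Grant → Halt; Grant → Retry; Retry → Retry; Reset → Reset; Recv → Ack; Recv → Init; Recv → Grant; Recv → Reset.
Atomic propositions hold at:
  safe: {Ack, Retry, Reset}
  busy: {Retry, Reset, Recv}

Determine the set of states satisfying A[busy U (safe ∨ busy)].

{Ack, Retry, Reset, Recv}

Sat(safe ∨ busy) = {Ack, Retry, Reset, Recv}
A[busy U (safe ∨ busy)]: least fixpoint, start Z0 = Sat((safe ∨ busy)) = {Ack, Retry, Reset, Recv}, add states in Sat(busy) with every successor in Z. Already a fixed point.
Sat(A[busy U (safe ∨ busy)]) = {Ack, Retry, Reset, Recv}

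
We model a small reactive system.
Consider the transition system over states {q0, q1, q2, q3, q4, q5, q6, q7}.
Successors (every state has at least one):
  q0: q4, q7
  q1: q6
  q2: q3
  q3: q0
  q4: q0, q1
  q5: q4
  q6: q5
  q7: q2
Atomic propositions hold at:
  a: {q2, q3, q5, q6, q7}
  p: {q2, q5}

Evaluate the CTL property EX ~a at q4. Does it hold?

Yes

Sat(~a) = {q0, q1, q4}
Sat(EX ~a) = {s : some successor in {q0, q1, q4}} = {q0, q3, q4, q5}
q4 ∈ Sat(EX ~a) = {q0, q3, q4, q5}, so the formula holds at q4.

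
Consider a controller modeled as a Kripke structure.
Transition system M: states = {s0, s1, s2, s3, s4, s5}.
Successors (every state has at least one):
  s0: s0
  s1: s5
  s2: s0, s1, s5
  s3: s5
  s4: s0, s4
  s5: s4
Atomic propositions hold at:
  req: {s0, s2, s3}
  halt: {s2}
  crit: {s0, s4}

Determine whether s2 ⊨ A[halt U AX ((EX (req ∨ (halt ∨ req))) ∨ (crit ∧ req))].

Sat(halt ∨ req) = {s0, s2, s3}
Sat(req ∨ (halt ∨ req)) = {s0, s2, s3}
Sat(EX (req ∨ (halt ∨ req))) = {s : some successor in {s0, s2, s3}} = {s0, s2, s4}
Sat(crit ∧ req) = {s0}
Sat((EX (req ∨ (halt ∨ req))) ∨ (crit ∧ req)) = {s0, s2, s4}
Sat(AX ((EX (req ∨ (halt ∨ req))) ∨ (crit ∧ req))) = {s : every successor in {s0, s2, s4}} = {s0, s4, s5}
A[halt U AX ((EX (req ∨ (halt ∨ req))) ∨ (crit ∧ req))]: least fixpoint, start Z0 = Sat(AX ((EX (req ∨ (halt ∨ req))) ∨ (crit ∧ req))) = {s0, s4, s5}, add states in Sat(halt) with every successor in Z. Already a fixed point.
Sat(A[halt U AX ((EX (req ∨ (halt ∨ req))) ∨ (crit ∧ req))]) = {s0, s4, s5}
s2 ∉ Sat(A[halt U AX ((EX (req ∨ (halt ∨ req))) ∨ (crit ∧ req))]) = {s0, s4, s5}, so the formula does not hold at s2.

No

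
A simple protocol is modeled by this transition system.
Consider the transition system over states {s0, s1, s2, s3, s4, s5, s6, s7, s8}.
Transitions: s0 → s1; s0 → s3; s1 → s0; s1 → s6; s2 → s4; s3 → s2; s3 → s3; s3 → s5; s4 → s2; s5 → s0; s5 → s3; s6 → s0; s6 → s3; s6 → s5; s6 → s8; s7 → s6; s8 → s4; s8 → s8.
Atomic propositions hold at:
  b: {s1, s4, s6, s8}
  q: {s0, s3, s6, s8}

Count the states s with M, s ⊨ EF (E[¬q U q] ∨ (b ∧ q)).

7

Sat(¬q) = {s1, s2, s4, s5, s7}
E[¬q U q]: least fixpoint, start Z0 = Sat(q) = {s0, s3, s6, s8}, add states in Sat(¬q) with some successor in Z. Z1 = {s0, s1, s3, s5, s6, s7, s8}; fixed.
Sat(E[¬q U q]) = {s0, s1, s3, s5, s6, s7, s8}
Sat(b ∧ q) = {s6, s8}
Sat(E[¬q U q] ∨ (b ∧ q)) = {s0, s1, s3, s5, s6, s7, s8}
EF (E[¬q U q] ∨ (b ∧ q)): least fixpoint, start Z0 = {s0, s1, s3, s5, s6, s7, s8}, add states with some successor in Z. Already a fixed point.
Sat(EF (E[¬q U q] ∨ (b ∧ q))) = {s0, s1, s3, s5, s6, s7, s8}
|Sat(EF (E[¬q U q] ∨ (b ∧ q)))| = |{s0, s1, s3, s5, s6, s7, s8}| = 7.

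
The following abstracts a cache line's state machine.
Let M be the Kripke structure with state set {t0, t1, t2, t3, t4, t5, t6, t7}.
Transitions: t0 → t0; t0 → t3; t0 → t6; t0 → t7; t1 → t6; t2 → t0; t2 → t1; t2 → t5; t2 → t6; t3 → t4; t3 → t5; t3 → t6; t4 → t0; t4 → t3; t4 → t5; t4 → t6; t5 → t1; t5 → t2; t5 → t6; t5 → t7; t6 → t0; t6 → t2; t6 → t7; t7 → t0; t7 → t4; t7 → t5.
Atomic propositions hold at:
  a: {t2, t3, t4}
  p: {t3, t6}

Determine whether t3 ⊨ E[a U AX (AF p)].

AF p: least fixpoint, start Z0 = {t3, t6}, add states with every successor in Z. Z1 = {t1, t3, t6}; fixed.
Sat(AF p) = {t1, t3, t6}
Sat(AX (AF p)) = {s : every successor in {t1, t3, t6}} = {t1}
E[a U AX (AF p)]: least fixpoint, start Z0 = Sat(AX (AF p)) = {t1}, add states in Sat(a) with some successor in Z. Z1 = {t1, t2}; fixed.
Sat(E[a U AX (AF p)]) = {t1, t2}
t3 ∉ Sat(E[a U AX (AF p)]) = {t1, t2}, so the formula does not hold at t3.

No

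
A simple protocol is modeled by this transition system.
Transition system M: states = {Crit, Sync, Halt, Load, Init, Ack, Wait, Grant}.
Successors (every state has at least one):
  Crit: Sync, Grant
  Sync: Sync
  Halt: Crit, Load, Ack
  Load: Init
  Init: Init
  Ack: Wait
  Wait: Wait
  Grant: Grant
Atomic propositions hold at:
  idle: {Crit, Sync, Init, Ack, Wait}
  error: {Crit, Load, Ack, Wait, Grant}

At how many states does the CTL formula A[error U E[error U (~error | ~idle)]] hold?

Sat(~error) = {Sync, Halt, Init}
Sat(~idle) = {Halt, Load, Grant}
Sat(~error | ~idle) = {Sync, Halt, Load, Init, Grant}
E[error U (~error | ~idle)]: least fixpoint, start Z0 = Sat((~error | ~idle)) = {Sync, Halt, Load, Init, Grant}, add states in Sat(error) with some successor in Z. Z1 = {Crit, Sync, Halt, Load, Init, Grant}; fixed.
Sat(E[error U (~error | ~idle)]) = {Crit, Sync, Halt, Load, Init, Grant}
A[error U E[error U (~error | ~idle)]]: least fixpoint, start Z0 = Sat(E[error U (~error | ~idle)]) = {Crit, Sync, Halt, Load, Init, Grant}, add states in Sat(error) with every successor in Z. Already a fixed point.
Sat(A[error U E[error U (~error | ~idle)]]) = {Crit, Sync, Halt, Load, Init, Grant}
|Sat(A[error U E[error U (~error | ~idle)]])| = |{Crit, Sync, Halt, Load, Init, Grant}| = 6.

6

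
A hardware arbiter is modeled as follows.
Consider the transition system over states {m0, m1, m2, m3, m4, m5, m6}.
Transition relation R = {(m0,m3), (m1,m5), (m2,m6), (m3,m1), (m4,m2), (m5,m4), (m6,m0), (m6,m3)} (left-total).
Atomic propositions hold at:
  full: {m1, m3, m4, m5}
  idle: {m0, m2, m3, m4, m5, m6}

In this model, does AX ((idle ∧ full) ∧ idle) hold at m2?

Sat(idle ∧ full) = {m3, m4, m5}
Sat((idle ∧ full) ∧ idle) = {m3, m4, m5}
Sat(AX ((idle ∧ full) ∧ idle)) = {s : every successor in {m3, m4, m5}} = {m0, m1, m5}
m2 ∉ Sat(AX ((idle ∧ full) ∧ idle)) = {m0, m1, m5}, so the formula does not hold at m2.

No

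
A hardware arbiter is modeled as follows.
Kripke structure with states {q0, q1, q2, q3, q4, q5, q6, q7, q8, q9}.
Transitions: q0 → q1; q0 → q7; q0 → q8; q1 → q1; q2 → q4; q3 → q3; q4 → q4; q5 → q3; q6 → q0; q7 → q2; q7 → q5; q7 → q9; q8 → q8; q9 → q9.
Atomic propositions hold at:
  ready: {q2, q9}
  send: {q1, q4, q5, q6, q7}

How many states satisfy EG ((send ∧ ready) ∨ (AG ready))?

1

Sat(send ∧ ready) = ∅
AG ready: greatest fixpoint, start Z0 = {q2, q9}, keep only states in Sat with every successor in Z. Z1 = {q9}; fixed.
Sat(AG ready) = {q9}
Sat((send ∧ ready) ∨ (AG ready)) = {q9}
EG ((send ∧ ready) ∨ (AG ready)): greatest fixpoint, start Z0 = {q9}, keep only states in Sat with some successor in Z. Already a fixed point.
Sat(EG ((send ∧ ready) ∨ (AG ready))) = {q9}
|Sat(EG ((send ∧ ready) ∨ (AG ready)))| = |{q9}| = 1.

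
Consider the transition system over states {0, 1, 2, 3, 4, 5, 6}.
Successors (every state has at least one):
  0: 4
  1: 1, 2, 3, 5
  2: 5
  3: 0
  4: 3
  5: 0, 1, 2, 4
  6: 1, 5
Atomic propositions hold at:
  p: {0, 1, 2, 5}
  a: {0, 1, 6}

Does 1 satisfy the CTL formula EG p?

EG p: greatest fixpoint, start Z0 = {0, 1, 2, 5}, keep only states in Sat with some successor in Z. Z1 = {1, 2, 5}; fixed.
Sat(EG p) = {1, 2, 5}
1 ∈ Sat(EG p) = {1, 2, 5}, so the formula holds at 1.

Yes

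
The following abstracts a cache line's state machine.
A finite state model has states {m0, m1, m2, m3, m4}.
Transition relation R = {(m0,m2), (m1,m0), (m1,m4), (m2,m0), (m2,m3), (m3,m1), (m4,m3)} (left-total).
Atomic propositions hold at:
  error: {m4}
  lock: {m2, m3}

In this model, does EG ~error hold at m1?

Sat(~error) = {m0, m1, m2, m3}
EG ~error: greatest fixpoint, start Z0 = {m0, m1, m2, m3}, keep only states in Sat with some successor in Z. Already a fixed point.
Sat(EG ~error) = {m0, m1, m2, m3}
m1 ∈ Sat(EG ~error) = {m0, m1, m2, m3}, so the formula holds at m1.

Yes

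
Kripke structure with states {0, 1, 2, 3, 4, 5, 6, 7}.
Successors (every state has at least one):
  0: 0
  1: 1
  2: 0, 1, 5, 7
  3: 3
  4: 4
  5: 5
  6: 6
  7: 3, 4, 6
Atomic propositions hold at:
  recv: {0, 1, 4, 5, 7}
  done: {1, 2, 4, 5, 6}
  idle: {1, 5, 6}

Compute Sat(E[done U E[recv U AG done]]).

AG done: greatest fixpoint, start Z0 = {1, 2, 4, 5, 6}, keep only states in Sat with every successor in Z. Z1 = {1, 4, 5, 6}; fixed.
Sat(AG done) = {1, 4, 5, 6}
E[recv U AG done]: least fixpoint, start Z0 = Sat(AG done) = {1, 4, 5, 6}, add states in Sat(recv) with some successor in Z. Z1 = {1, 4, 5, 6, 7}; fixed.
Sat(E[recv U AG done]) = {1, 4, 5, 6, 7}
E[done U E[recv U AG done]]: least fixpoint, start Z0 = Sat(E[recv U AG done]) = {1, 4, 5, 6, 7}, add states in Sat(done) with some successor in Z. Z1 = {1, 2, 4, 5, 6, 7}; fixed.
Sat(E[done U E[recv U AG done]]) = {1, 2, 4, 5, 6, 7}

{1, 2, 4, 5, 6, 7}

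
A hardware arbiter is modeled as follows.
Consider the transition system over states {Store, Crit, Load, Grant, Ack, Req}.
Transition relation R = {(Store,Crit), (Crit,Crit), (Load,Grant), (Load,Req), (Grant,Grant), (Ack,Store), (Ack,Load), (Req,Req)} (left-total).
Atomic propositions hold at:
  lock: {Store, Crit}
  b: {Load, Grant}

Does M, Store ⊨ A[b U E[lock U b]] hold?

No

E[lock U b]: least fixpoint, start Z0 = Sat(b) = {Load, Grant}, add states in Sat(lock) with some successor in Z. Already a fixed point.
Sat(E[lock U b]) = {Load, Grant}
A[b U E[lock U b]]: least fixpoint, start Z0 = Sat(E[lock U b]) = {Load, Grant}, add states in Sat(b) with every successor in Z. Already a fixed point.
Sat(A[b U E[lock U b]]) = {Load, Grant}
Store ∉ Sat(A[b U E[lock U b]]) = {Load, Grant}, so the formula does not hold at Store.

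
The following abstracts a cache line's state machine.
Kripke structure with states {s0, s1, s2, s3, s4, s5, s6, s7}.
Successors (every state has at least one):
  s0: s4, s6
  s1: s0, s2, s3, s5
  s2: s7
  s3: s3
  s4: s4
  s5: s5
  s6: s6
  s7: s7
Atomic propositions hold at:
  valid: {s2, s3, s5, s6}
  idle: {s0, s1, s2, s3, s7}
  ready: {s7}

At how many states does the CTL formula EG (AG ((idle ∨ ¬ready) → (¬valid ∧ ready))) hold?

Sat(¬ready) = {s0, s1, s2, s3, s4, s5, s6}
Sat(idle ∨ ¬ready) = {s0, s1, s2, s3, s4, s5, s6, s7}
Sat(¬valid) = {s0, s1, s4, s7}
Sat(¬valid ∧ ready) = {s7}
Sat((idle ∨ ¬ready) → (¬valid ∧ ready)) = {s7}
AG ((idle ∨ ¬ready) → (¬valid ∧ ready)): greatest fixpoint, start Z0 = {s7}, keep only states in Sat with every successor in Z. Already a fixed point.
Sat(AG ((idle ∨ ¬ready) → (¬valid ∧ ready))) = {s7}
EG (AG ((idle ∨ ¬ready) → (¬valid ∧ ready))): greatest fixpoint, start Z0 = {s7}, keep only states in Sat with some successor in Z. Already a fixed point.
Sat(EG (AG ((idle ∨ ¬ready) → (¬valid ∧ ready)))) = {s7}
|Sat(EG (AG ((idle ∨ ¬ready) → (¬valid ∧ ready))))| = |{s7}| = 1.

1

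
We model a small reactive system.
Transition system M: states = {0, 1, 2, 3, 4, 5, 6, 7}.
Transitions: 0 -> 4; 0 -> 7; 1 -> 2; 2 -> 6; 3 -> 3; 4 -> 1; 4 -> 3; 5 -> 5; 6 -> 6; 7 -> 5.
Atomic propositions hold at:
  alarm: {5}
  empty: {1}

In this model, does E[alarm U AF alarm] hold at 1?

No

AF alarm: least fixpoint, start Z0 = {5}, add states with every successor in Z. Z1 = {5, 7}; fixed.
Sat(AF alarm) = {5, 7}
E[alarm U AF alarm]: least fixpoint, start Z0 = Sat(AF alarm) = {5, 7}, add states in Sat(alarm) with some successor in Z. Already a fixed point.
Sat(E[alarm U AF alarm]) = {5, 7}
1 ∉ Sat(E[alarm U AF alarm]) = {5, 7}, so the formula does not hold at 1.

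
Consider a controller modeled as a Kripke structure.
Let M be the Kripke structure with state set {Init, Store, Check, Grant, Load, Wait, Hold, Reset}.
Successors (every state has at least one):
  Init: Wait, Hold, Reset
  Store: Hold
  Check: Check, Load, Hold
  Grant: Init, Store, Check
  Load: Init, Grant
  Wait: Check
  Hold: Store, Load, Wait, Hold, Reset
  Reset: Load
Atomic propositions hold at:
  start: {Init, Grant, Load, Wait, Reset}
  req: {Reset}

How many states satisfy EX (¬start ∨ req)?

6

Sat(¬start) = {Store, Check, Hold}
Sat(¬start ∨ req) = {Store, Check, Hold, Reset}
Sat(EX (¬start ∨ req)) = {s : some successor in {Store, Check, Hold, Reset}} = {Init, Store, Check, Grant, Wait, Hold}
|Sat(EX (¬start ∨ req))| = |{Init, Store, Check, Grant, Wait, Hold}| = 6.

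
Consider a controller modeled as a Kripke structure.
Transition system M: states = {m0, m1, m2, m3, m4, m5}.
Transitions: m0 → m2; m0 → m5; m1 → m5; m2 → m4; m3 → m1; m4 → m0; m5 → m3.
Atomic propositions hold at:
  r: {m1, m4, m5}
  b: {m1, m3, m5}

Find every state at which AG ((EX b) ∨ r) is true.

Sat(EX b) = {s : some successor in {m1, m3, m5}} = {m0, m1, m3, m5}
Sat((EX b) ∨ r) = {m0, m1, m3, m4, m5}
AG ((EX b) ∨ r): greatest fixpoint, start Z0 = {m0, m1, m3, m4, m5}, keep only states in Sat with every successor in Z. Z1 = {m1, m3, m4, m5}; Z2 = {m1, m3, m5}; fixed.
Sat(AG ((EX b) ∨ r)) = {m1, m3, m5}

{m1, m3, m5}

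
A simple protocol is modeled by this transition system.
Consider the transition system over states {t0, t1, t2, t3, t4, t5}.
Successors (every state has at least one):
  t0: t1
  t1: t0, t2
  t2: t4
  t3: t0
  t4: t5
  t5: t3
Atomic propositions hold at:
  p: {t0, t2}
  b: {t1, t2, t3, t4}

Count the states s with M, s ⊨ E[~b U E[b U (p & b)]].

Sat(~b) = {t0, t5}
Sat(p & b) = {t2}
E[b U (p & b)]: least fixpoint, start Z0 = Sat((p & b)) = {t2}, add states in Sat(b) with some successor in Z. Z1 = {t1, t2}; fixed.
Sat(E[b U (p & b)]) = {t1, t2}
E[~b U E[b U (p & b)]]: least fixpoint, start Z0 = Sat(E[b U (p & b)]) = {t1, t2}, add states in Sat(~b) with some successor in Z. Z1 = {t0, t1, t2}; fixed.
Sat(E[~b U E[b U (p & b)]]) = {t0, t1, t2}
|Sat(E[~b U E[b U (p & b)]])| = |{t0, t1, t2}| = 3.

3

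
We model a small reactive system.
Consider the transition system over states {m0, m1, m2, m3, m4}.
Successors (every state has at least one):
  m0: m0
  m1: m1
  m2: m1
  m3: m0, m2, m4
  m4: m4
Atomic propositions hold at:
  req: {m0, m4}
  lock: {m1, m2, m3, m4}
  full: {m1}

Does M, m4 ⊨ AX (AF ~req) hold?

Sat(~req) = {m1, m2, m3}
AF ~req: least fixpoint, start Z0 = {m1, m2, m3}, add states with every successor in Z. Already a fixed point.
Sat(AF ~req) = {m1, m2, m3}
Sat(AX (AF ~req)) = {s : every successor in {m1, m2, m3}} = {m1, m2}
m4 ∉ Sat(AX (AF ~req)) = {m1, m2}, so the formula does not hold at m4.

No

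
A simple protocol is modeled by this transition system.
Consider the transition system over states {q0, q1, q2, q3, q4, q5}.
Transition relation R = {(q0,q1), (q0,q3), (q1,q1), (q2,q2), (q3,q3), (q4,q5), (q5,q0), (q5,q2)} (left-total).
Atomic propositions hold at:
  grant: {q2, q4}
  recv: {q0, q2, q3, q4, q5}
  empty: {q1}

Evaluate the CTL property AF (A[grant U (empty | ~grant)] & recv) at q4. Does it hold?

Sat(~grant) = {q0, q1, q3, q5}
Sat(empty | ~grant) = {q0, q1, q3, q5}
A[grant U (empty | ~grant)]: least fixpoint, start Z0 = Sat((empty | ~grant)) = {q0, q1, q3, q5}, add states in Sat(grant) with every successor in Z. Z1 = {q0, q1, q3, q4, q5}; fixed.
Sat(A[grant U (empty | ~grant)]) = {q0, q1, q3, q4, q5}
Sat(A[grant U (empty | ~grant)] & recv) = {q0, q3, q4, q5}
AF (A[grant U (empty | ~grant)] & recv): least fixpoint, start Z0 = {q0, q3, q4, q5}, add states with every successor in Z. Already a fixed point.
Sat(AF (A[grant U (empty | ~grant)] & recv)) = {q0, q3, q4, q5}
q4 ∈ Sat(AF (A[grant U (empty | ~grant)] & recv)) = {q0, q3, q4, q5}, so the formula holds at q4.

Yes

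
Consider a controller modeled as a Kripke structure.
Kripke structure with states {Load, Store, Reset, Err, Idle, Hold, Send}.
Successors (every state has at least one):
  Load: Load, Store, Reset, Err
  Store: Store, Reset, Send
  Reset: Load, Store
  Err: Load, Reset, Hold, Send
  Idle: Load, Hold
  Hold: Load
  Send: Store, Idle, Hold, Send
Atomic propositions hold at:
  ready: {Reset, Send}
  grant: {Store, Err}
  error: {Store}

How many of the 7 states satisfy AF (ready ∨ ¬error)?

6

Sat(¬error) = {Load, Reset, Err, Idle, Hold, Send}
Sat(ready ∨ ¬error) = {Load, Reset, Err, Idle, Hold, Send}
AF (ready ∨ ¬error): least fixpoint, start Z0 = {Load, Reset, Err, Idle, Hold, Send}, add states with every successor in Z. Already a fixed point.
Sat(AF (ready ∨ ¬error)) = {Load, Reset, Err, Idle, Hold, Send}
|Sat(AF (ready ∨ ¬error))| = |{Load, Reset, Err, Idle, Hold, Send}| = 6.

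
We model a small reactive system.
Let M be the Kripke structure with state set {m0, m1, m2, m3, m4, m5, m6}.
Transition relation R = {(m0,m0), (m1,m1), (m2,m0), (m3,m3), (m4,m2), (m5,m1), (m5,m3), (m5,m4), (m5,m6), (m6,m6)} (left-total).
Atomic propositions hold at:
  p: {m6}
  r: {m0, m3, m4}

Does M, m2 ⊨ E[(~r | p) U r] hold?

Sat(~r) = {m1, m2, m5, m6}
Sat(~r | p) = {m1, m2, m5, m6}
E[(~r | p) U r]: least fixpoint, start Z0 = Sat(r) = {m0, m3, m4}, add states in Sat(~r | p) with some successor in Z. Z1 = {m0, m2, m3, m4, m5}; fixed.
Sat(E[(~r | p) U r]) = {m0, m2, m3, m4, m5}
m2 ∈ Sat(E[(~r | p) U r]) = {m0, m2, m3, m4, m5}, so the formula holds at m2.

Yes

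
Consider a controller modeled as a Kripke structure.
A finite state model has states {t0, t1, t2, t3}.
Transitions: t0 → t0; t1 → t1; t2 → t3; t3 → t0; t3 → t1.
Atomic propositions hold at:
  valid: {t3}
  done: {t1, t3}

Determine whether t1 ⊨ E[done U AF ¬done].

Sat(¬done) = {t0, t2}
AF ¬done: least fixpoint, start Z0 = {t0, t2}, add states with every successor in Z. Already a fixed point.
Sat(AF ¬done) = {t0, t2}
E[done U AF ¬done]: least fixpoint, start Z0 = Sat(AF ¬done) = {t0, t2}, add states in Sat(done) with some successor in Z. Z1 = {t0, t2, t3}; fixed.
Sat(E[done U AF ¬done]) = {t0, t2, t3}
t1 ∉ Sat(E[done U AF ¬done]) = {t0, t2, t3}, so the formula does not hold at t1.

No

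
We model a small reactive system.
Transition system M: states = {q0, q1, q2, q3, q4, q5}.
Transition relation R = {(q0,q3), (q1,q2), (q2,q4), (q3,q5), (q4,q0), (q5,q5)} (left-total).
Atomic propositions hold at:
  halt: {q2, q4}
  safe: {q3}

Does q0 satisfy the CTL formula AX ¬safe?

No

Sat(¬safe) = {q0, q1, q2, q4, q5}
Sat(AX ¬safe) = {s : every successor in {q0, q1, q2, q4, q5}} = {q1, q2, q3, q4, q5}
q0 ∉ Sat(AX ¬safe) = {q1, q2, q3, q4, q5}, so the formula does not hold at q0.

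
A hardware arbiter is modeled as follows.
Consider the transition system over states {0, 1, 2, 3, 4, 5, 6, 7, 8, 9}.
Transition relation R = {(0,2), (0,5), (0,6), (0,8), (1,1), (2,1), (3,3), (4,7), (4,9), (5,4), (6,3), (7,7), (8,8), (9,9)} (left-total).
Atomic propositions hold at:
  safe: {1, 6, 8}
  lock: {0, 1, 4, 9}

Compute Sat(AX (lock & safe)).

{1, 2}

Sat(lock & safe) = {1}
Sat(AX (lock & safe)) = {s : every successor in {1}} = {1, 2}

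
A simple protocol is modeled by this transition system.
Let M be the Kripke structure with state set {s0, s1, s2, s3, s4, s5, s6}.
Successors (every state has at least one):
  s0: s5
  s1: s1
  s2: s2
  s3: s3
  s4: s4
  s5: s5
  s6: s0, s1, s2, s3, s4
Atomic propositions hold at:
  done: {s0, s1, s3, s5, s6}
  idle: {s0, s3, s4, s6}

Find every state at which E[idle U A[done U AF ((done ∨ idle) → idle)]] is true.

{s0, s2, s3, s4, s6}

Sat(done ∨ idle) = {s0, s1, s3, s4, s5, s6}
Sat((done ∨ idle) → idle) = {s0, s2, s3, s4, s6}
AF ((done ∨ idle) → idle): least fixpoint, start Z0 = {s0, s2, s3, s4, s6}, add states with every successor in Z. Already a fixed point.
Sat(AF ((done ∨ idle) → idle)) = {s0, s2, s3, s4, s6}
A[done U AF ((done ∨ idle) → idle)]: least fixpoint, start Z0 = Sat(AF ((done ∨ idle) → idle)) = {s0, s2, s3, s4, s6}, add states in Sat(done) with every successor in Z. Already a fixed point.
Sat(A[done U AF ((done ∨ idle) → idle)]) = {s0, s2, s3, s4, s6}
E[idle U A[done U AF ((done ∨ idle) → idle)]]: least fixpoint, start Z0 = Sat(A[done U AF ((done ∨ idle) → idle)]) = {s0, s2, s3, s4, s6}, add states in Sat(idle) with some successor in Z. Already a fixed point.
Sat(E[idle U A[done U AF ((done ∨ idle) → idle)]]) = {s0, s2, s3, s4, s6}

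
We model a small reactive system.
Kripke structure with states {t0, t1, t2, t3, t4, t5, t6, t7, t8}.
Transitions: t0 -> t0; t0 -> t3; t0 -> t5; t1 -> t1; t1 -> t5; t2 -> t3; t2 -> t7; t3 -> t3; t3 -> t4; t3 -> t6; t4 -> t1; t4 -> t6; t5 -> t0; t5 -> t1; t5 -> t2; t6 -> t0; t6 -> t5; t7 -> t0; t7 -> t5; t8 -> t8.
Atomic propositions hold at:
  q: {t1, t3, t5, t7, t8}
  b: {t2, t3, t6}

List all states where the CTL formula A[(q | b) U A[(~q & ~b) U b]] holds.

{t2, t3, t6}

Sat(q | b) = {t1, t2, t3, t5, t6, t7, t8}
Sat(~q) = {t0, t2, t4, t6}
Sat(~b) = {t0, t1, t4, t5, t7, t8}
Sat(~q & ~b) = {t0, t4}
A[(~q & ~b) U b]: least fixpoint, start Z0 = Sat(b) = {t2, t3, t6}, add states in Sat(~q & ~b) with every successor in Z. Already a fixed point.
Sat(A[(~q & ~b) U b]) = {t2, t3, t6}
A[(q | b) U A[(~q & ~b) U b]]: least fixpoint, start Z0 = Sat(A[(~q & ~b) U b]) = {t2, t3, t6}, add states in Sat(q | b) with every successor in Z. Already a fixed point.
Sat(A[(q | b) U A[(~q & ~b) U b]]) = {t2, t3, t6}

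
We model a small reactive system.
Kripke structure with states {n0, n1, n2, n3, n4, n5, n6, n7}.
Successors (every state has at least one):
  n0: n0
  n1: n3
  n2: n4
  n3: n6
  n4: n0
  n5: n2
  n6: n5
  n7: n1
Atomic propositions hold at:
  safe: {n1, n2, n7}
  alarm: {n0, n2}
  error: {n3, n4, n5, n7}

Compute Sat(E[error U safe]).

{n1, n2, n5, n7}

E[error U safe]: least fixpoint, start Z0 = Sat(safe) = {n1, n2, n7}, add states in Sat(error) with some successor in Z. Z1 = {n1, n2, n5, n7}; fixed.
Sat(E[error U safe]) = {n1, n2, n5, n7}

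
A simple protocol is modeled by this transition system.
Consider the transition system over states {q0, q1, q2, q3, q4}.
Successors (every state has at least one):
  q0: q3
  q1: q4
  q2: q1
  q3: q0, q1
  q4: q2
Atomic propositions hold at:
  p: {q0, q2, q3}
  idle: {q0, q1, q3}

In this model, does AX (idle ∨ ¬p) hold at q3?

Sat(¬p) = {q1, q4}
Sat(idle ∨ ¬p) = {q0, q1, q3, q4}
Sat(AX (idle ∨ ¬p)) = {s : every successor in {q0, q1, q3, q4}} = {q0, q1, q2, q3}
q3 ∈ Sat(AX (idle ∨ ¬p)) = {q0, q1, q2, q3}, so the formula holds at q3.

Yes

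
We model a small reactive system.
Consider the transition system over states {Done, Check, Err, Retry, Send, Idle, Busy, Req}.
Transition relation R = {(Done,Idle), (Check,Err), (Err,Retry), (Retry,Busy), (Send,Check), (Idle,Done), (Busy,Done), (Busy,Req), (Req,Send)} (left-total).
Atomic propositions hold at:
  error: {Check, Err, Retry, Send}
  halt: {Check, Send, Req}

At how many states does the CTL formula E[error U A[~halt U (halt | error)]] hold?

Sat(~halt) = {Done, Err, Retry, Idle, Busy}
Sat(halt | error) = {Check, Err, Retry, Send, Req}
A[~halt U (halt | error)]: least fixpoint, start Z0 = Sat((halt | error)) = {Check, Err, Retry, Send, Req}, add states in Sat(~halt) with every successor in Z. Already a fixed point.
Sat(A[~halt U (halt | error)]) = {Check, Err, Retry, Send, Req}
E[error U A[~halt U (halt | error)]]: least fixpoint, start Z0 = Sat(A[~halt U (halt | error)]) = {Check, Err, Retry, Send, Req}, add states in Sat(error) with some successor in Z. Already a fixed point.
Sat(E[error U A[~halt U (halt | error)]]) = {Check, Err, Retry, Send, Req}
|Sat(E[error U A[~halt U (halt | error)]])| = |{Check, Err, Retry, Send, Req}| = 5.

5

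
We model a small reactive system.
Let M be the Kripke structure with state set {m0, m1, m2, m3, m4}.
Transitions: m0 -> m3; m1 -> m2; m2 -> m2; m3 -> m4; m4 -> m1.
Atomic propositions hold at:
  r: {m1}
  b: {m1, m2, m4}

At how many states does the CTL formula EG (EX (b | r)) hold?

Sat(b | r) = {m1, m2, m4}
Sat(EX (b | r)) = {s : some successor in {m1, m2, m4}} = {m1, m2, m3, m4}
EG (EX (b | r)): greatest fixpoint, start Z0 = {m1, m2, m3, m4}, keep only states in Sat with some successor in Z. Already a fixed point.
Sat(EG (EX (b | r))) = {m1, m2, m3, m4}
|Sat(EG (EX (b | r)))| = |{m1, m2, m3, m4}| = 4.

4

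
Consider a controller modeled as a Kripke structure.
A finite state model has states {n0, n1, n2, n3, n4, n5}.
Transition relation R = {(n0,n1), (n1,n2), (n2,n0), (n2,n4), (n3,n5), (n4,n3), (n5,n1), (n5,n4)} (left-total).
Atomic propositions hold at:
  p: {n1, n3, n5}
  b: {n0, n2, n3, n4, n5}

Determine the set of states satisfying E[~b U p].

{n1, n3, n5}

Sat(~b) = {n1}
E[~b U p]: least fixpoint, start Z0 = Sat(p) = {n1, n3, n5}, add states in Sat(~b) with some successor in Z. Already a fixed point.
Sat(E[~b U p]) = {n1, n3, n5}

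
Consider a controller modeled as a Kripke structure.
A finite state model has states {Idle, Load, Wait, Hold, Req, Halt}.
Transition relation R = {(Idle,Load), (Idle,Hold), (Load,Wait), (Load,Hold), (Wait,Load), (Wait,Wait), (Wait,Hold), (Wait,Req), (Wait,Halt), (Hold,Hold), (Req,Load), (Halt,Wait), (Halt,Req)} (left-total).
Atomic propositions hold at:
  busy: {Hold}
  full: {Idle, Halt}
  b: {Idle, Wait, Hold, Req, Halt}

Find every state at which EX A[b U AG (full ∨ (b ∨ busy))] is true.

Sat(b ∨ busy) = {Idle, Wait, Hold, Req, Halt}
Sat(full ∨ (b ∨ busy)) = {Idle, Wait, Hold, Req, Halt}
AG (full ∨ (b ∨ busy)): greatest fixpoint, start Z0 = {Idle, Wait, Hold, Req, Halt}, keep only states in Sat with every successor in Z. Z1 = {Hold, Halt}; Z2 = {Hold}; fixed.
Sat(AG (full ∨ (b ∨ busy))) = {Hold}
A[b U AG (full ∨ (b ∨ busy))]: least fixpoint, start Z0 = Sat(AG (full ∨ (b ∨ busy))) = {Hold}, add states in Sat(b) with every successor in Z. Already a fixed point.
Sat(A[b U AG (full ∨ (b ∨ busy))]) = {Hold}
Sat(EX A[b U AG (full ∨ (b ∨ busy))]) = {s : some successor in {Hold}} = {Idle, Load, Wait, Hold}

{Idle, Load, Wait, Hold}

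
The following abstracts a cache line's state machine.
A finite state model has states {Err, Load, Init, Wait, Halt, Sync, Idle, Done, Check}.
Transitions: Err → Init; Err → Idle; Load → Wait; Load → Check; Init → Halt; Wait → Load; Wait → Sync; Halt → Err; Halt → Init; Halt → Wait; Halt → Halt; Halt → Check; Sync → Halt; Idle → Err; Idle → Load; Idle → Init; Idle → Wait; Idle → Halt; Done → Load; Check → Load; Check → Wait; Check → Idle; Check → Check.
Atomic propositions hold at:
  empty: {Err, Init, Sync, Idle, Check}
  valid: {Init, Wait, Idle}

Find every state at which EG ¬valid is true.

{Load, Halt, Sync, Done, Check}

Sat(¬valid) = {Err, Load, Halt, Sync, Done, Check}
EG ¬valid: greatest fixpoint, start Z0 = {Err, Load, Halt, Sync, Done, Check}, keep only states in Sat with some successor in Z. Z1 = {Load, Halt, Sync, Done, Check}; fixed.
Sat(EG ¬valid) = {Load, Halt, Sync, Done, Check}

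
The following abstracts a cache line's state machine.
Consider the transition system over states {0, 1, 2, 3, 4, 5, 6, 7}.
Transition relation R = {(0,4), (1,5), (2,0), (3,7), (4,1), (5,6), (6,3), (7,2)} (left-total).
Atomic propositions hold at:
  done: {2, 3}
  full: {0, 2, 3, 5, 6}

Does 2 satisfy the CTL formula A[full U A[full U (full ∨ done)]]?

Yes

Sat(full ∨ done) = {0, 2, 3, 5, 6}
A[full U (full ∨ done)]: least fixpoint, start Z0 = Sat((full ∨ done)) = {0, 2, 3, 5, 6}, add states in Sat(full) with every successor in Z. Already a fixed point.
Sat(A[full U (full ∨ done)]) = {0, 2, 3, 5, 6}
A[full U A[full U (full ∨ done)]]: least fixpoint, start Z0 = Sat(A[full U (full ∨ done)]) = {0, 2, 3, 5, 6}, add states in Sat(full) with every successor in Z. Already a fixed point.
Sat(A[full U A[full U (full ∨ done)]]) = {0, 2, 3, 5, 6}
2 ∈ Sat(A[full U A[full U (full ∨ done)]]) = {0, 2, 3, 5, 6}, so the formula holds at 2.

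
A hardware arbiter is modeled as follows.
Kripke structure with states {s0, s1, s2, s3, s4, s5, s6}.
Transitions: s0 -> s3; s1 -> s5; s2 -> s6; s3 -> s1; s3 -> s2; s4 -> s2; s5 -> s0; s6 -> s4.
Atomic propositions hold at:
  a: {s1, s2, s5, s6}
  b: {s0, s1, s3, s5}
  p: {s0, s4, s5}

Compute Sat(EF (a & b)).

Sat(a & b) = {s1, s5}
EF (a & b): least fixpoint, start Z0 = {s1, s5}, add states with some successor in Z. Z1 = {s1, s3, s5}; Z2 = {s0, s1, s3, s5}; fixed.
Sat(EF (a & b)) = {s0, s1, s3, s5}

{s0, s1, s3, s5}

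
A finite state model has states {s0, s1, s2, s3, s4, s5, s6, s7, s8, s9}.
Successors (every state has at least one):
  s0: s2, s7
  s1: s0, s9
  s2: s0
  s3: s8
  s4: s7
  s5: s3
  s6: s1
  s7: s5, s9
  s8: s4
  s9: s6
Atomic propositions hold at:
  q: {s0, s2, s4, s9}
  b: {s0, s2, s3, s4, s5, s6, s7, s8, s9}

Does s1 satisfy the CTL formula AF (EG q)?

EG q: greatest fixpoint, start Z0 = {s0, s2, s4, s9}, keep only states in Sat with some successor in Z. Z1 = {s0, s2}; fixed.
Sat(EG q) = {s0, s2}
AF (EG q): least fixpoint, start Z0 = {s0, s2}, add states with every successor in Z. Already a fixed point.
Sat(AF (EG q)) = {s0, s2}
s1 ∉ Sat(AF (EG q)) = {s0, s2}, so the formula does not hold at s1.

No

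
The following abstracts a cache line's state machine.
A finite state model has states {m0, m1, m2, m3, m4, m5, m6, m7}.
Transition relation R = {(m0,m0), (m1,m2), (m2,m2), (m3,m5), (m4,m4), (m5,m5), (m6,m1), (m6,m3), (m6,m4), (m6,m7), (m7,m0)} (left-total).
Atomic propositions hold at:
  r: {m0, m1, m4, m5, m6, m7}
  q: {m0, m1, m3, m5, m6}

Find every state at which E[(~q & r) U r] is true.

Sat(~q) = {m2, m4, m7}
Sat(~q & r) = {m4, m7}
E[(~q & r) U r]: least fixpoint, start Z0 = Sat(r) = {m0, m1, m4, m5, m6, m7}, add states in Sat(~q & r) with some successor in Z. Already a fixed point.
Sat(E[(~q & r) U r]) = {m0, m1, m4, m5, m6, m7}

{m0, m1, m4, m5, m6, m7}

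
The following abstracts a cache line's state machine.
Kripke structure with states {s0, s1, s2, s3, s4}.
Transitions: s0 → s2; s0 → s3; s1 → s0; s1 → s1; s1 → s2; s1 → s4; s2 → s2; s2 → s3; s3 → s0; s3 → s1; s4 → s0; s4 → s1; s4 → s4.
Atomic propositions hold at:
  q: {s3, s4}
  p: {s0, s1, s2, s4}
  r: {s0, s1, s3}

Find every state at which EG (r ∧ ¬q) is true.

Sat(¬q) = {s0, s1, s2}
Sat(r ∧ ¬q) = {s0, s1}
EG (r ∧ ¬q): greatest fixpoint, start Z0 = {s0, s1}, keep only states in Sat with some successor in Z. Z1 = {s1}; fixed.
Sat(EG (r ∧ ¬q)) = {s1}

{s1}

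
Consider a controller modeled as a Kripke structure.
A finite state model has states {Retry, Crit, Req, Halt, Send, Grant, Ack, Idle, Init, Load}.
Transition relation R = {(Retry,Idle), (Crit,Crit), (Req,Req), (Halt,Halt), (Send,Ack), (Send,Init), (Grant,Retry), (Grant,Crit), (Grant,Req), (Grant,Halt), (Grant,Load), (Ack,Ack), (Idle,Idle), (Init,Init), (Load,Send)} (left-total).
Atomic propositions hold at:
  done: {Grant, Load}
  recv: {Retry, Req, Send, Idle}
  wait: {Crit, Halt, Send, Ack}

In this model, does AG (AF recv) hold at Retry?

Yes

AF recv: least fixpoint, start Z0 = {Retry, Req, Send, Idle}, add states with every successor in Z. Z1 = {Retry, Req, Send, Idle, Load}; fixed.
Sat(AF recv) = {Retry, Req, Send, Idle, Load}
AG (AF recv): greatest fixpoint, start Z0 = {Retry, Req, Send, Idle, Load}, keep only states in Sat with every successor in Z. Z1 = {Retry, Req, Idle, Load}; Z2 = {Retry, Req, Idle}; fixed.
Sat(AG (AF recv)) = {Retry, Req, Idle}
Retry ∈ Sat(AG (AF recv)) = {Retry, Req, Idle}, so the formula holds at Retry.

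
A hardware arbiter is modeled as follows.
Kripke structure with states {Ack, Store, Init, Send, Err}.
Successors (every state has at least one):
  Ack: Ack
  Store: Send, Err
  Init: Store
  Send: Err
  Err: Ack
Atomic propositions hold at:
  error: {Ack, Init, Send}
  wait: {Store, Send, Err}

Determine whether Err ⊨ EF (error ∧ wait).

Sat(error ∧ wait) = {Send}
EF (error ∧ wait): least fixpoint, start Z0 = {Send}, add states with some successor in Z. Z1 = {Store, Send}; Z2 = {Store, Init, Send}; fixed.
Sat(EF (error ∧ wait)) = {Store, Init, Send}
Err ∉ Sat(EF (error ∧ wait)) = {Store, Init, Send}, so the formula does not hold at Err.

No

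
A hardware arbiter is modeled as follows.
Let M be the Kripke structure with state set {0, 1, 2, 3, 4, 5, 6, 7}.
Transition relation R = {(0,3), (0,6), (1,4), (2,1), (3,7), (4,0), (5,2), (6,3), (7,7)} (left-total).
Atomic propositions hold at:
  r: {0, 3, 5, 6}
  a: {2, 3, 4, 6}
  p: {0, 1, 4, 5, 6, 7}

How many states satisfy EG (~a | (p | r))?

Sat(~a) = {0, 1, 5, 7}
Sat(p | r) = {0, 1, 3, 4, 5, 6, 7}
Sat(~a | (p | r)) = {0, 1, 3, 4, 5, 6, 7}
EG (~a | (p | r)): greatest fixpoint, start Z0 = {0, 1, 3, 4, 5, 6, 7}, keep only states in Sat with some successor in Z. Z1 = {0, 1, 3, 4, 6, 7}; fixed.
Sat(EG (~a | (p | r))) = {0, 1, 3, 4, 6, 7}
|Sat(EG (~a | (p | r)))| = |{0, 1, 3, 4, 6, 7}| = 6.

6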